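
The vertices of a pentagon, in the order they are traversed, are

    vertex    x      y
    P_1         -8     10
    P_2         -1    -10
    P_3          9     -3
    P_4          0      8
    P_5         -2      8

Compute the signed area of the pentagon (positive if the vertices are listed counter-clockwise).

157.5

Apply Gauss's area formula: 2A = Σ (x_i·y_{i+1} − x_{i+1}·y_i), indices taken mod 5.
Cross-terms: 90, 93, 72, 16, 44  ⇒  Σ = 315
Signed area = Σ/2 = 157.5 (positive ⇒ counter-clockwise traversal).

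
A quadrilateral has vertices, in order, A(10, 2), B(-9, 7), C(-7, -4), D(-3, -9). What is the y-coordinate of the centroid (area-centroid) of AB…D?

Apply the shoelace formula. First the cross-terms c_i = x_i·y_{i+1} − x_{i+1}·y_i:
  88, 85, 51, 84  ⇒  2A = 308, A = 154.
Then Σ (y_i + y_{i+1})·c_i = -204, so ȳ = -204 / (6·154) = -17/77.

-17/77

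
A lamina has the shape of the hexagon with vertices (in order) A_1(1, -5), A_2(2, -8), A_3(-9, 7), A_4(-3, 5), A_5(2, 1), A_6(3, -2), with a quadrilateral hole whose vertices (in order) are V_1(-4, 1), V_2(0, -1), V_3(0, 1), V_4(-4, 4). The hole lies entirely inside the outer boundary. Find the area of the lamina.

Outer boundary:
Σ = (2) + (-58) + (-24) + (-13) + (-7) + (-13) = -113
Area = |Σ|/2 = 56.5.
Hole:
Cross-terms: 4, 0, 4, 12  ⇒  Σ = 20
Area = |Σ|/2 = 10.
Net area = 56.5 − 10 = 46.5.

46.5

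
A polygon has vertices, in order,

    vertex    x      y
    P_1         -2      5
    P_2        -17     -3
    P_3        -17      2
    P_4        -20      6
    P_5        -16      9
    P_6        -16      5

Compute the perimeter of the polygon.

50

|P_1P_2| = √((-15)² + (-8)²) = √289 = 17
|P_2P_3| = √((0)² + (5)²) = √25 = 5
|P_3P_4| = √((-3)² + (4)²) = √25 = 5
|P_4P_5| = √((4)² + (3)²) = √25 = 5
|P_5P_6| = √((0)² + (-4)²) = √16 = 4
|P_6P_1| = √((14)² + (0)²) = √196 = 14
Perimeter = 17 + 5 + 5 + 5 + 4 + 14 = 50.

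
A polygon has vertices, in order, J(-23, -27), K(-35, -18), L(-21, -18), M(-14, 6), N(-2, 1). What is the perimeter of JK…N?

|JK| = √((-12)² + (9)²) = √225 = 15
|KL| = √((14)² + (0)²) = √196 = 14
|LM| = √((7)² + (24)²) = √625 = 25
|MN| = √((12)² + (-5)²) = √169 = 13
|NJ| = √((-21)² + (-28)²) = √1225 = 35
Perimeter = 15 + 14 + 25 + 13 + 35 = 102.

102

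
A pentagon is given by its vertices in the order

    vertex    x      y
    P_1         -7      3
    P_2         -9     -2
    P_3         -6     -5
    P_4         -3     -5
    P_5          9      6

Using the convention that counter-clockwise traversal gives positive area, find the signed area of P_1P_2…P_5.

92.5

Apply Gauss's area formula: 2A = Σ (x_i·y_{i+1} − x_{i+1}·y_i), indices taken mod 5.
Σ = (41) + (33) + (15) + (27) + (69) = 185
Signed area = Σ/2 = 92.5 (positive ⇒ counter-clockwise traversal).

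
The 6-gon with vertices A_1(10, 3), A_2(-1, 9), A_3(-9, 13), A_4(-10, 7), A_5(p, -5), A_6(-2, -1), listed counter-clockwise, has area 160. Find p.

The doubled signed area Σ (x_i y_{i+1} − x_{i+1} y_i) is linear in p.
With p=0 it equals 272; the coefficient of p is -8 (from the two edges through A_5).
So -8·p + 272 = 2·160 = 320 ⇒ p = -6.

-6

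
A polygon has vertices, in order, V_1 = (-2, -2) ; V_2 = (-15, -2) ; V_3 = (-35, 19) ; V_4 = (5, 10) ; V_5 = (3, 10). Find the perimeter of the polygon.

|V_1V_2| = √((-13)² + (0)²) = √169 = 13
|V_2V_3| = √((-20)² + (21)²) = √841 = 29
|V_3V_4| = √((40)² + (-9)²) = √1681 = 41
|V_4V_5| = √((-2)² + (0)²) = √4 = 2
|V_5V_1| = √((-5)² + (-12)²) = √169 = 13
Perimeter = 13 + 29 + 41 + 2 + 13 = 98.

98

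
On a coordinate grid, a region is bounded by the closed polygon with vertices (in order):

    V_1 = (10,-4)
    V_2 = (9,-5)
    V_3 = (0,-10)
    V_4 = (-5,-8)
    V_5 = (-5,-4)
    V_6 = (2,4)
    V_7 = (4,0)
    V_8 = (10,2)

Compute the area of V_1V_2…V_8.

Apply the shoelace formula: 2A = Σ (x_i·y_{i+1} − x_{i+1}·y_i), indices taken mod 8.
Σ = (-14) + (-90) + (-50) + (-20) + (-12) + (-16) + (8) + (-60) = -254
Area = |Σ|/2 = 127.

127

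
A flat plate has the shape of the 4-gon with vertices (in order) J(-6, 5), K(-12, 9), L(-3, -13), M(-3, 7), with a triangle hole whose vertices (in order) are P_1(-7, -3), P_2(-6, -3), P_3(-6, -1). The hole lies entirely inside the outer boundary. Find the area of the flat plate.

77

Outer boundary:
Σ = (6) + (183) + (-60) + (27) = 156
Area = |Σ|/2 = 78.
Hole:
Apply the surveyor's formula: 2A = Σ (x_i·y_{i+1} − x_{i+1}·y_i), indices taken mod 3.
Σ = (3) + (-12) + (11) = 2
Area = |Σ|/2 = 1.
Net area = 78 − 1 = 77.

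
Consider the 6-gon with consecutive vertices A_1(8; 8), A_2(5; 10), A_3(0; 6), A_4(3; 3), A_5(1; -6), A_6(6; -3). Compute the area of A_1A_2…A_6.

68

Apply the surveyor's formula: 2A = Σ (x_i·y_{i+1} − x_{i+1}·y_i), indices taken mod 6.
Σ = (40) + (30) + (-18) + (-21) + (33) + (72) = 136
Area = |Σ|/2 = 68.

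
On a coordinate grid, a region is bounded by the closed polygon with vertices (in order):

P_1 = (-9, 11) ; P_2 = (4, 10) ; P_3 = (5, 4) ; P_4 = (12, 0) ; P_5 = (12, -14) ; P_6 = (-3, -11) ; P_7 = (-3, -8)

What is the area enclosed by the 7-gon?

Σ = (-134) + (-34) + (-48) + (-168) + (-174) + (-9) + (-105) = -672
Area = |Σ|/2 = 336.

336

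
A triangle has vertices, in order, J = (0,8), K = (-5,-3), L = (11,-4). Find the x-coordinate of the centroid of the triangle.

Apply the shoelace formula. First the cross-terms c_i = x_i·y_{i+1} − x_{i+1}·y_i:
  40, 53, 88  ⇒  2A = 181, A = 90.5.
Then Σ (x_i + x_{i+1})·c_i = 1086, so x̄ = 1086 / (6·90.5) = 2.

2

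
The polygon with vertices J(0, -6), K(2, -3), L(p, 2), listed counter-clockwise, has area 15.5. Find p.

Write out the shoelace sum; only the two edges meeting at L involve p:
2·Area = [(2·2 − p·(-3)) + (p·(-6) − 0·2)] + 12
       = -3·p + 16 = 31
⇒ p = -5.

-5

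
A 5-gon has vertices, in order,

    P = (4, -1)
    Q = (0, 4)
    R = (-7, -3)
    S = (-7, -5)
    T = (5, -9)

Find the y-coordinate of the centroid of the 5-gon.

-526/177

Apply Gauss's area formula. First the cross-terms c_i = x_i·y_{i+1} − x_{i+1}·y_i:
  16, 28, 14, 88, 31  ⇒  2A = 177, A = 88.5.
Then Σ (y_i + y_{i+1})·c_i = -1578, so ȳ = -1578 / (6·88.5) = -526/177.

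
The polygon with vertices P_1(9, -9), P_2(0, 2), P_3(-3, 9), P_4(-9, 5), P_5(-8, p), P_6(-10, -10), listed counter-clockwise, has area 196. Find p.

The doubled signed area Σ (x_i y_{i+1} − x_{i+1} y_i) is linear in p.
With p=0 it equals 390; the coefficient of p is 1 (from the two edges through P_5).
So 1·p + 390 = 2·196 = 392 ⇒ p = 2.

2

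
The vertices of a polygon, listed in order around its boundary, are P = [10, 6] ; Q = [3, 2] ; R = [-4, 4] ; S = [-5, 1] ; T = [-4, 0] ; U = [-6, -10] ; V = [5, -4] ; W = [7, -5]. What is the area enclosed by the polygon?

125.5

Cross-terms: 2, 20, 16, 4, 40, 74, 3, 92  ⇒  Σ = 251
Area = |Σ|/2 = 125.5.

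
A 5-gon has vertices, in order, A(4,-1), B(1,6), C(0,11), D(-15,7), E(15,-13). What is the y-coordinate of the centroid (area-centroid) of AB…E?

Apply the shoelace (surveyor's) formula. First the cross-terms c_i = x_i·y_{i+1} − x_{i+1}·y_i:
  25, 11, 165, 90, 37  ⇒  2A = 328, A = 164.
Then Σ (y_i + y_{i+1})·c_i = 2224, so ȳ = 2224 / (6·164) = 278/123.

278/123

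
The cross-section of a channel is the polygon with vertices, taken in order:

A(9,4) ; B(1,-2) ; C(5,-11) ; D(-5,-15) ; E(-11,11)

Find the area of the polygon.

Apply the surveyor's formula: 2A = Σ (x_i·y_{i+1} − x_{i+1}·y_i), indices taken mod 5.
Cross-terms: -22, -1, -130, -220, -143  ⇒  Σ = -516
Area = |Σ|/2 = 258.

258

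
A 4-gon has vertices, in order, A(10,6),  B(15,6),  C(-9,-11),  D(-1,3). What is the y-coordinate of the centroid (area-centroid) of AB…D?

Apply Gauss's area formula. First the cross-terms c_i = x_i·y_{i+1} − x_{i+1}·y_i:
  -30, -111, -38, -36  ⇒  2A = -215, A = -107.5.
Then Σ (y_i + y_{i+1})·c_i = 175, so ȳ = 175 / (6·(-107.5)) = -35/129.

-35/129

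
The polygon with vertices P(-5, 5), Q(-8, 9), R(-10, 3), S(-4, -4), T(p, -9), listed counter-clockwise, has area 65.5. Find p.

3

The doubled signed area Σ (x_i y_{i+1} − x_{i+1} y_i) is linear in p.
With p=0 it equals 104; the coefficient of p is 9 (from the two edges through T).
So 9·p + 104 = 2·65.5 = 131 ⇒ p = 3.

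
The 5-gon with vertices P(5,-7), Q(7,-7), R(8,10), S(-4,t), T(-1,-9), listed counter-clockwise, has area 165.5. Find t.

Write out the shoelace sum; only the two edges meeting at S involve t:
2·Area = [(8·t − (-4)·10) + ((-4)·(-9) − (-1)·t)] + 192
       = 9·t + 268 = 331
⇒ t = 7.

7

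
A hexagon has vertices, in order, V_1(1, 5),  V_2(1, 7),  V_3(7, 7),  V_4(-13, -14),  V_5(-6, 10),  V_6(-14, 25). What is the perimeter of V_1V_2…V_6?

104

|V_1V_2| = √((0)² + (2)²) = √4 = 2
|V_2V_3| = √((6)² + (0)²) = √36 = 6
|V_3V_4| = √((-20)² + (-21)²) = √841 = 29
|V_4V_5| = √((7)² + (24)²) = √625 = 25
|V_5V_6| = √((-8)² + (15)²) = √289 = 17
|V_6V_1| = √((15)² + (-20)²) = √625 = 25
Perimeter = 2 + 6 + 29 + 25 + 17 + 25 = 104.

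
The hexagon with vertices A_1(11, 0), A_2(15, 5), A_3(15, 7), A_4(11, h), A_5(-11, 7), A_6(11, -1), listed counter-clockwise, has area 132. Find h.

9

Write out the shoelace sum; only the two edges meeting at A_4 involve h:
2·Area = [(15·h − 11·7) + (11·7 − (-11)·h)] + 30
       = 26·h + 30 = 264
⇒ h = 9.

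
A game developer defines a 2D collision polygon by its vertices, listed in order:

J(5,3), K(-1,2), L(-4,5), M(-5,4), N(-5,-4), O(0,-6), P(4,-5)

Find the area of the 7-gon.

78

Apply the shoelace (surveyor's) formula: 2A = Σ (x_i·y_{i+1} − x_{i+1}·y_i), indices taken mod 7.
Σ = (13) + (3) + (9) + (40) + (30) + (24) + (37) = 156
Area = |Σ|/2 = 78.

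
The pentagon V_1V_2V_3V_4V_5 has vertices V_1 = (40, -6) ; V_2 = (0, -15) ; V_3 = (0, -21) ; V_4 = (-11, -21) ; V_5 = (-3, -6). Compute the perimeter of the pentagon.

|V_1V_2| = √((-40)² + (-9)²) = √1681 = 41
|V_2V_3| = √((0)² + (-6)²) = √36 = 6
|V_3V_4| = √((-11)² + (0)²) = √121 = 11
|V_4V_5| = √((8)² + (15)²) = √289 = 17
|V_5V_1| = √((43)² + (0)²) = √1849 = 43
Perimeter = 41 + 6 + 11 + 17 + 43 = 118.

118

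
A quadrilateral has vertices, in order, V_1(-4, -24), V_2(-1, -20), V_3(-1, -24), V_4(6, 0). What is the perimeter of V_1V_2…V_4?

|V_1V_2| = √((3)² + (4)²) = √25 = 5
|V_2V_3| = √((0)² + (-4)²) = √16 = 4
|V_3V_4| = √((7)² + (24)²) = √625 = 25
|V_4V_1| = √((-10)² + (-24)²) = √676 = 26
Perimeter = 5 + 4 + 25 + 26 = 60.

60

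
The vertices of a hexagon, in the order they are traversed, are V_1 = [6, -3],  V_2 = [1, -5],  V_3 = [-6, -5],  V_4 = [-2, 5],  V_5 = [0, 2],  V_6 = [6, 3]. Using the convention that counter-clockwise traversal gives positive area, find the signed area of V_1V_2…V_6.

Cross-terms: -27, -35, -40, -4, -12, -36  ⇒  Σ = -154
Signed area = Σ/2 = -77 (negative ⇒ clockwise traversal).

-77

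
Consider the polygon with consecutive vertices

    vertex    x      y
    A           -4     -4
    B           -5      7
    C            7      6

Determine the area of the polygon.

65.5

Apply the surveyor's formula: 2A = Σ (x_i·y_{i+1} − x_{i+1}·y_i), indices taken mod 3.
Σ = (-48) + (-79) + (-4) = -131
Area = |Σ|/2 = 65.5.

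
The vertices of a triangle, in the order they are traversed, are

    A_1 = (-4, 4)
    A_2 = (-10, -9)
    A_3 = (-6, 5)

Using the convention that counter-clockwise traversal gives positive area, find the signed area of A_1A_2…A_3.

Apply the shoelace formula: 2A = Σ (x_i·y_{i+1} − x_{i+1}·y_i), indices taken mod 3.
Σ = (76) + (-104) + (-4) = -32
Signed area = Σ/2 = -16 (negative ⇒ clockwise traversal).

-16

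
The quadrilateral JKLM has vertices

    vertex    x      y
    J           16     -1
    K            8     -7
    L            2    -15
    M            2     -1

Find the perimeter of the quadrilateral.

|JK| = √((-8)² + (-6)²) = √100 = 10
|KL| = √((-6)² + (-8)²) = √100 = 10
|LM| = √((0)² + (14)²) = √196 = 14
|MJ| = √((14)² + (0)²) = √196 = 14
Perimeter = 10 + 10 + 14 + 14 = 48.

48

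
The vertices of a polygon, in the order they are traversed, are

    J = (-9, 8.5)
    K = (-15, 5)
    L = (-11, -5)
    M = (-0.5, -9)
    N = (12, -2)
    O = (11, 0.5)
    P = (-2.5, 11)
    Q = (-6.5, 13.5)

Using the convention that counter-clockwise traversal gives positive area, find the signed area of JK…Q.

336.125

Apply Gauss's area formula: 2A = Σ (x_i·y_{i+1} − x_{i+1}·y_i), indices taken mod 8.
Cross-terms: 82.5, 130, 96.5, 109, 28, 122.25, 37.75, 66.25  ⇒  Σ = 672.25
Signed area = Σ/2 = 336.125 (positive ⇒ counter-clockwise traversal).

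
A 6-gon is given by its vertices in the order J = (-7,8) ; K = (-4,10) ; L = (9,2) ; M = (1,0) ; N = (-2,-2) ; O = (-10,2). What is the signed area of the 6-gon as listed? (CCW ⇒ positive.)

Apply the shoelace (surveyor's) formula: 2A = Σ (x_i·y_{i+1} − x_{i+1}·y_i), indices taken mod 6.
Σ = (-38) + (-98) + (-2) + (-2) + (-24) + (-66) = -230
Signed area = Σ/2 = -115 (negative ⇒ clockwise traversal).

-115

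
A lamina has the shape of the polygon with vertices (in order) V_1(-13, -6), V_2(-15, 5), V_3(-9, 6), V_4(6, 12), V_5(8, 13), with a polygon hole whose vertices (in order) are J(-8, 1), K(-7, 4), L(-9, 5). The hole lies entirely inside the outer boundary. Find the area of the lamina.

117

Outer boundary:
Cross-terms: -155, -45, -144, -18, 121  ⇒  Σ = -241
Area = |Σ|/2 = 120.5.
Hole:
Apply Gauss's area formula: 2A = Σ (x_i·y_{i+1} − x_{i+1}·y_i), indices taken mod 3.
Σ = (-25) + (1) + (31) = 7
Area = |Σ|/2 = 3.5.
Net area = 120.5 − 3.5 = 117.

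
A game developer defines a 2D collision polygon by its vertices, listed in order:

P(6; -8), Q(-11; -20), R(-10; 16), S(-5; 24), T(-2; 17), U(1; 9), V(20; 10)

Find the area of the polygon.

Apply the shoelace formula: 2A = Σ (x_i·y_{i+1} − x_{i+1}·y_i), indices taken mod 7.
Σ = (-208) + (-376) + (-160) + (-37) + (-35) + (-170) + (-220) = -1206
Area = |Σ|/2 = 603.

603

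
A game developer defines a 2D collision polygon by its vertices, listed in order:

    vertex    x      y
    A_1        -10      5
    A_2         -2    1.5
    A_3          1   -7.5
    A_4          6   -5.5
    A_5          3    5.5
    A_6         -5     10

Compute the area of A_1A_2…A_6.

115

Apply the surveyor's formula: 2A = Σ (x_i·y_{i+1} − x_{i+1}·y_i), indices taken mod 6.
Cross-terms: -5, 13.5, 39.5, 49.5, 57.5, 75  ⇒  Σ = 230
Area = |Σ|/2 = 115.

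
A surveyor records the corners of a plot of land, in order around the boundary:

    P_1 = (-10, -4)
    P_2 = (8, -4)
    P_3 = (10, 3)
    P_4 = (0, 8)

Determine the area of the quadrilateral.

Apply the shoelace (surveyor's) formula: 2A = Σ (x_i·y_{i+1} − x_{i+1}·y_i), indices taken mod 4.
P_1→P_2: (-10)(-4) − (8)(-4) = 72
P_2→P_3: (8)(3) − (10)(-4) = 64
P_3→P_4: (10)(8) − (0)(3) = 80
P_4→P_1: (0)(-4) − (-10)(8) = 80
Σ = 296
Area = |Σ|/2 = 148.

148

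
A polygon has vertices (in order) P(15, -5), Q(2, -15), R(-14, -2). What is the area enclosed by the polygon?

164.5

Σ = (-215) + (-214) + (100) = -329
Area = |Σ|/2 = 164.5.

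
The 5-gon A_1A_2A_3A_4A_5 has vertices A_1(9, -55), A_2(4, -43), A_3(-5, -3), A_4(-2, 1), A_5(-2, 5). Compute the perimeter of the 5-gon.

|A_1A_2| = √((-5)² + (12)²) = √169 = 13
|A_2A_3| = √((-9)² + (40)²) = √1681 = 41
|A_3A_4| = √((3)² + (4)²) = √25 = 5
|A_4A_5| = √((0)² + (4)²) = √16 = 4
|A_5A_1| = √((11)² + (-60)²) = √3721 = 61
Perimeter = 13 + 41 + 5 + 4 + 61 = 124.

124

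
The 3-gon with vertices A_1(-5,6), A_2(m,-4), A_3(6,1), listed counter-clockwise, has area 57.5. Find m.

-6

The doubled signed area Σ (x_i y_{i+1} − x_{i+1} y_i) is linear in m.
With m=0 it equals 85; the coefficient of m is -5 (from the two edges through A_2).
So -5·m + 85 = 2·57.5 = 115 ⇒ m = -6.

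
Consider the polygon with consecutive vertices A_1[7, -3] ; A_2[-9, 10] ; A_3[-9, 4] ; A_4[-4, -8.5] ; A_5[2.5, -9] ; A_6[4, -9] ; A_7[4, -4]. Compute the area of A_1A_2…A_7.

Apply the surveyor's formula: 2A = Σ (x_i·y_{i+1} − x_{i+1}·y_i), indices taken mod 7.
Σ = (43) + (54) + (92.5) + (57.25) + (13.5) + (20) + (16) = 296.25
Area = |Σ|/2 = 148.125.

148.125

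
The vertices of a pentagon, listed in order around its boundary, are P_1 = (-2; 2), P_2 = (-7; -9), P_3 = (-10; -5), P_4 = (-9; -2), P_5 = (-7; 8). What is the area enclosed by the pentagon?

66

Apply the shoelace (surveyor's) formula: 2A = Σ (x_i·y_{i+1} − x_{i+1}·y_i), indices taken mod 5.
Cross-terms: 32, -55, -25, -86, 2  ⇒  Σ = -132
Area = |Σ|/2 = 66.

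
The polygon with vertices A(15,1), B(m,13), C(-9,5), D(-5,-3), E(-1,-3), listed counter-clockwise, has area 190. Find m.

-10

The doubled signed area Σ (x_i y_{i+1} − x_{i+1} y_i) is linear in m.
With m=0 it equals 420; the coefficient of m is 4 (from the two edges through B).
So 4·m + 420 = 2·190 = 380 ⇒ m = -10.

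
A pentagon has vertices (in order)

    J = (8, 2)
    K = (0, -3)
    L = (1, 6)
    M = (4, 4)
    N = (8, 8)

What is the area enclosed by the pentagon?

Apply the shoelace (surveyor's) formula: 2A = Σ (x_i·y_{i+1} − x_{i+1}·y_i), indices taken mod 5.
J→K: (8)(-3) − (0)(2) = -24
K→L: (0)(6) − (1)(-3) = 3
L→M: (1)(4) − (4)(6) = -20
M→N: (4)(8) − (8)(4) = 0
N→J: (8)(2) − (8)(8) = -48
Σ = -89
Area = |Σ|/2 = 44.5.

44.5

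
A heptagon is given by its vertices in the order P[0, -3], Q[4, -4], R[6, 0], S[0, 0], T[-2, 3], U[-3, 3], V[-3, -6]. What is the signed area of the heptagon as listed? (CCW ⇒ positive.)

Apply the surveyor's formula: 2A = Σ (x_i·y_{i+1} − x_{i+1}·y_i), indices taken mod 7.
Σ = (12) + (24) + (0) + (0) + (3) + (27) + (9) = 75
Signed area = Σ/2 = 37.5 (positive ⇒ counter-clockwise traversal).

37.5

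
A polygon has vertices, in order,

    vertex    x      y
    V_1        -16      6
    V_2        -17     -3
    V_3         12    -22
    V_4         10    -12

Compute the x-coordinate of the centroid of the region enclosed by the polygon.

-3

Apply the surveyor's formula. First the cross-terms c_i = x_i·y_{i+1} − x_{i+1}·y_i:
  150, 410, 76, -132  ⇒  2A = 504, A = 252.
Then Σ (x_i + x_{i+1})·c_i = -4536, so x̄ = -4536 / (6·252) = -3.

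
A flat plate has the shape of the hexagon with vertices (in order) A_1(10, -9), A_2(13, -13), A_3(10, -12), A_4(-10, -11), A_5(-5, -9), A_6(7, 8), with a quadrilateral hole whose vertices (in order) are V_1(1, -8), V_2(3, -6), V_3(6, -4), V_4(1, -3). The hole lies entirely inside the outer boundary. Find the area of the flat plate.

Outer boundary:
Apply the shoelace formula: 2A = Σ (x_i·y_{i+1} − x_{i+1}·y_i), indices taken mod 6.
Σ = (-13) + (-26) + (-230) + (35) + (23) + (-143) = -354
Area = |Σ|/2 = 177.
Hole:
Σ = (18) + (24) + (-14) + (-5) = 23
Area = |Σ|/2 = 11.5.
Net area = 177 − 11.5 = 165.5.

165.5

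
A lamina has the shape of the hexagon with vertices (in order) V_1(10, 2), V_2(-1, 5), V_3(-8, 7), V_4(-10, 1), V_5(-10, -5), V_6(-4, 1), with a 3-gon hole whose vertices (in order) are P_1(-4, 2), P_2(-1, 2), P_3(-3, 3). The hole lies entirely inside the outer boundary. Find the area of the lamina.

Outer boundary:
Apply the shoelace (surveyor's) formula: 2A = Σ (x_i·y_{i+1} − x_{i+1}·y_i), indices taken mod 6.
V_1→V_2: (10)(5) − (-1)(2) = 52
V_2→V_3: (-1)(7) − (-8)(5) = 33
V_3→V_4: (-8)(1) − (-10)(7) = 62
V_4→V_5: (-10)(-5) − (-10)(1) = 60
V_5→V_6: (-10)(1) − (-4)(-5) = -30
V_6→V_1: (-4)(2) − (10)(1) = -18
Σ = 159
Area = |Σ|/2 = 79.5.
Hole:
Apply the shoelace (surveyor's) formula: 2A = Σ (x_i·y_{i+1} − x_{i+1}·y_i), indices taken mod 3.
Cross-terms: -6, 3, 6  ⇒  Σ = 3
Area = |Σ|/2 = 1.5.
Net area = 79.5 − 1.5 = 78.

78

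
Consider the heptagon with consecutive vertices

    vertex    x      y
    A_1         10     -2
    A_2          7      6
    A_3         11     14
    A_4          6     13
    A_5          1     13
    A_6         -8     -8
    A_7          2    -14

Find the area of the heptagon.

295

Apply the shoelace formula: 2A = Σ (x_i·y_{i+1} − x_{i+1}·y_i), indices taken mod 7.
A_1→A_2: (10)(6) − (7)(-2) = 74
A_2→A_3: (7)(14) − (11)(6) = 32
A_3→A_4: (11)(13) − (6)(14) = 59
A_4→A_5: (6)(13) − (1)(13) = 65
A_5→A_6: (1)(-8) − (-8)(13) = 96
A_6→A_7: (-8)(-14) − (2)(-8) = 128
A_7→A_1: (2)(-2) − (10)(-14) = 136
Σ = 590
Area = |Σ|/2 = 295.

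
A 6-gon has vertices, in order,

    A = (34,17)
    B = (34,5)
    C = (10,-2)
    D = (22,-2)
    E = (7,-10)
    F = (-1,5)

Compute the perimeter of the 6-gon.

120

|AB| = √((0)² + (-12)²) = √144 = 12
|BC| = √((-24)² + (-7)²) = √625 = 25
|CD| = √((12)² + (0)²) = √144 = 12
|DE| = √((-15)² + (-8)²) = √289 = 17
|EF| = √((-8)² + (15)²) = √289 = 17
|FA| = √((35)² + (12)²) = √1369 = 37
Perimeter = 12 + 25 + 12 + 17 + 17 + 37 = 120.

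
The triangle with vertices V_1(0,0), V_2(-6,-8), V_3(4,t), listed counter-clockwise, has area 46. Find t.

The doubled signed area Σ (x_i y_{i+1} − x_{i+1} y_i) is linear in t.
With t=0 it equals 32; the coefficient of t is -6 (from the two edges through V_3).
So -6·t + 32 = 2·46 = 92 ⇒ t = -10.

-10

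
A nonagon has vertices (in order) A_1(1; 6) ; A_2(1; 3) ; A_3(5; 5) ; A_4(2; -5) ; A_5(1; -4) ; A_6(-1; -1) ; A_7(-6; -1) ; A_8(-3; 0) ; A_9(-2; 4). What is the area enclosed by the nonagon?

46

Apply the surveyor's formula: 2A = Σ (x_i·y_{i+1} − x_{i+1}·y_i), indices taken mod 9.
A_1→A_2: (1)(3) − (1)(6) = -3
A_2→A_3: (1)(5) − (5)(3) = -10
A_3→A_4: (5)(-5) − (2)(5) = -35
A_4→A_5: (2)(-4) − (1)(-5) = -3
A_5→A_6: (1)(-1) − (-1)(-4) = -5
A_6→A_7: (-1)(-1) − (-6)(-1) = -5
A_7→A_8: (-6)(0) − (-3)(-1) = -3
A_8→A_9: (-3)(4) − (-2)(0) = -12
A_9→A_1: (-2)(6) − (1)(4) = -16
Σ = -92
Area = |Σ|/2 = 46.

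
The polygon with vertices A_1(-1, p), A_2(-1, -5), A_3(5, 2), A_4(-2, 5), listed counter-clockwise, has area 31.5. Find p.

-1

The doubled signed area Σ (x_i y_{i+1} − x_{i+1} y_i) is linear in p.
With p=0 it equals 62; the coefficient of p is -1 (from the two edges through A_1).
So -1·p + 62 = 2·31.5 = 63 ⇒ p = -1.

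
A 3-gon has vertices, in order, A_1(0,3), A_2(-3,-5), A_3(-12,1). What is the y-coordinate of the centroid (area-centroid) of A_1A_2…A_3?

Apply the shoelace (surveyor's) formula. First the cross-terms c_i = x_i·y_{i+1} − x_{i+1}·y_i:
  9, -63, -36  ⇒  2A = -90, A = -45.
Then Σ (y_i + y_{i+1})·c_i = 90, so ȳ = 90 / (6·(-45)) = -1/3.

-1/3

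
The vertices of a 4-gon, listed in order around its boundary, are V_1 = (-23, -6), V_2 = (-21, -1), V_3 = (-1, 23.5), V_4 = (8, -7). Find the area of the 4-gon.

493.75

Apply the shoelace (surveyor's) formula: 2A = Σ (x_i·y_{i+1} − x_{i+1}·y_i), indices taken mod 4.
Σ = (-103) + (-494.5) + (-181) + (-209) = -987.5
Area = |Σ|/2 = 493.75.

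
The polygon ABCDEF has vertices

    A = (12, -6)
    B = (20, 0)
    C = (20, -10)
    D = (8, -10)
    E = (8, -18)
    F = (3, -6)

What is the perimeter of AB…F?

|AB| = √((8)² + (6)²) = √100 = 10
|BC| = √((0)² + (-10)²) = √100 = 10
|CD| = √((-12)² + (0)²) = √144 = 12
|DE| = √((0)² + (-8)²) = √64 = 8
|EF| = √((-5)² + (12)²) = √169 = 13
|FA| = √((9)² + (0)²) = √81 = 9
Perimeter = 10 + 10 + 12 + 8 + 13 + 9 = 62.

62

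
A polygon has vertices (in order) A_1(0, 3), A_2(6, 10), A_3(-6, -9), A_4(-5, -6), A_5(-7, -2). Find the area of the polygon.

Apply the shoelace (surveyor's) formula: 2A = Σ (x_i·y_{i+1} − x_{i+1}·y_i), indices taken mod 5.
A_1→A_2: (0)(10) − (6)(3) = -18
A_2→A_3: (6)(-9) − (-6)(10) = 6
A_3→A_4: (-6)(-6) − (-5)(-9) = -9
A_4→A_5: (-5)(-2) − (-7)(-6) = -32
A_5→A_1: (-7)(3) − (0)(-2) = -21
Σ = -74
Area = |Σ|/2 = 37.

37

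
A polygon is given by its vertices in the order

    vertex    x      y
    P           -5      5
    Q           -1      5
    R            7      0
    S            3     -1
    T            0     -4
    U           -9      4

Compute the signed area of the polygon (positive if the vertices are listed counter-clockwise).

P→Q: (-5)(5) − (-1)(5) = -20
Q→R: (-1)(0) − (7)(5) = -35
R→S: (7)(-1) − (3)(0) = -7
S→T: (3)(-4) − (0)(-1) = -12
T→U: (0)(4) − (-9)(-4) = -36
U→P: (-9)(5) − (-5)(4) = -25
Σ = -135
Signed area = Σ/2 = -67.5 (negative ⇒ clockwise traversal).

-67.5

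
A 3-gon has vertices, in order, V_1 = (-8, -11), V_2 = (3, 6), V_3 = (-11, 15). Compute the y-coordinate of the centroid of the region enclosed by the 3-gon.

Apply the shoelace formula. First the cross-terms c_i = x_i·y_{i+1} − x_{i+1}·y_i:
  -15, 111, 241  ⇒  2A = 337, A = 168.5.
Then Σ (y_i + y_{i+1})·c_i = 3370, so ȳ = 3370 / (6·168.5) = 10/3.

10/3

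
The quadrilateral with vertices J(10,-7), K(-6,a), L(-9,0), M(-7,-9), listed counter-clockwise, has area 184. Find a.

10

The doubled signed area Σ (x_i y_{i+1} − x_{i+1} y_i) is linear in a.
With a=0 it equals 178; the coefficient of a is 19 (from the two edges through K).
So 19·a + 178 = 2·184 = 368 ⇒ a = 10.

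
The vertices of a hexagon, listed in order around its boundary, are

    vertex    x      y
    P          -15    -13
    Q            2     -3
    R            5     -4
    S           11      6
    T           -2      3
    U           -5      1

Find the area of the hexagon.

145

Apply Gauss's area formula: 2A = Σ (x_i·y_{i+1} − x_{i+1}·y_i), indices taken mod 6.
Σ = (71) + (7) + (74) + (45) + (13) + (80) = 290
Area = |Σ|/2 = 145.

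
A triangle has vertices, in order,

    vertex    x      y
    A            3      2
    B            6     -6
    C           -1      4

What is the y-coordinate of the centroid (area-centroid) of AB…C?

0

Apply Gauss's area formula. First the cross-terms c_i = x_i·y_{i+1} − x_{i+1}·y_i:
  -30, 18, -14  ⇒  2A = -26, A = -13.
Then Σ (y_i + y_{i+1})·c_i = 0, so ȳ = 0 / (6·(-13)) = 0.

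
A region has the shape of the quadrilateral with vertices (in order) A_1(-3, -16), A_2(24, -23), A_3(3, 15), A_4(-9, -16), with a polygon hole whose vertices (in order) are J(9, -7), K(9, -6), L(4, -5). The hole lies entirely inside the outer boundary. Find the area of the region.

Outer boundary:
Apply the surveyor's formula: 2A = Σ (x_i·y_{i+1} − x_{i+1}·y_i), indices taken mod 4.
Cross-terms: 453, 429, 87, 96  ⇒  Σ = 1065
Area = |Σ|/2 = 532.5.
Hole:
Apply the surveyor's formula: 2A = Σ (x_i·y_{i+1} − x_{i+1}·y_i), indices taken mod 3.
Σ = (9) + (-21) + (17) = 5
Area = |Σ|/2 = 2.5.
Net area = 532.5 − 2.5 = 530.

530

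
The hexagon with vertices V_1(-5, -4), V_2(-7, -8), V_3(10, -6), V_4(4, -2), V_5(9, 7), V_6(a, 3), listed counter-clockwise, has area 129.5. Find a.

Write out the shoelace sum; only the two edges meeting at V_6 involve a:
2·Area = [(9·3 − a·7) + (a·(-4) − (-5)·3)] + 184
       = -11·a + 226 = 259
⇒ a = -3.

-3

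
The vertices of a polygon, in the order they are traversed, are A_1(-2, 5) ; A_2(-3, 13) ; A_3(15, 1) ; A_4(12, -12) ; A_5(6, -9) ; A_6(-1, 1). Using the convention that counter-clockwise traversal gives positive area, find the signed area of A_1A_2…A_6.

Σ = (-11) + (-198) + (-192) + (-36) + (-3) + (-3) = -443
Signed area = Σ/2 = -221.5 (negative ⇒ clockwise traversal).

-221.5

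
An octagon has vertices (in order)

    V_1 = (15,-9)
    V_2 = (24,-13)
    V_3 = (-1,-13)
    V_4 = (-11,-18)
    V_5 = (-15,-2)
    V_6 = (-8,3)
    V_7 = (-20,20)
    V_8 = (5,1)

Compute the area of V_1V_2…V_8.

V_1→V_2: (15)(-13) − (24)(-9) = 21
V_2→V_3: (24)(-13) − (-1)(-13) = -325
V_3→V_4: (-1)(-18) − (-11)(-13) = -125
V_4→V_5: (-11)(-2) − (-15)(-18) = -248
V_5→V_6: (-15)(3) − (-8)(-2) = -61
V_6→V_7: (-8)(20) − (-20)(3) = -100
V_7→V_8: (-20)(1) − (5)(20) = -120
V_8→V_1: (5)(-9) − (15)(1) = -60
Σ = -1018
Area = |Σ|/2 = 509.

509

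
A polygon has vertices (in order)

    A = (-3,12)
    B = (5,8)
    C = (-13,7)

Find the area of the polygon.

Σ = (-84) + (139) + (-135) = -80
Area = |Σ|/2 = 40.

40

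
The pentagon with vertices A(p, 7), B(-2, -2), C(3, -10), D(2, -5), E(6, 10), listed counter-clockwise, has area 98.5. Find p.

-5

The doubled signed area Σ (x_i y_{i+1} − x_{i+1} y_i) is linear in p.
With p=0 it equals 137; the coefficient of p is -12 (from the two edges through A).
So -12·p + 137 = 2·98.5 = 197 ⇒ p = -5.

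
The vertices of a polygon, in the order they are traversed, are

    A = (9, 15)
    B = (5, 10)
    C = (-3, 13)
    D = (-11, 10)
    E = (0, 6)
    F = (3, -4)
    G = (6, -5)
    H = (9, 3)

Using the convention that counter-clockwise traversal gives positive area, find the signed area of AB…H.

Cross-terms: 15, 95, 113, -66, -18, 9, 63, 108  ⇒  Σ = 319
Signed area = Σ/2 = 159.5 (positive ⇒ counter-clockwise traversal).

159.5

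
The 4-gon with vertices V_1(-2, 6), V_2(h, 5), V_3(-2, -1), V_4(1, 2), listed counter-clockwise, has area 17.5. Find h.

Write out the shoelace sum; only the two edges meeting at V_2 involve h:
2·Area = [((-2)·5 − h·6) + (h·(-1) − (-2)·5)] + 7
       = -7·h + 7 = 35
⇒ h = -4.

-4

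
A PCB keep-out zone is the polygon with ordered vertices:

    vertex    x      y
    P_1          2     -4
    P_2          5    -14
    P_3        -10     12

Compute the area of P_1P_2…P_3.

Apply the shoelace (surveyor's) formula: 2A = Σ (x_i·y_{i+1} − x_{i+1}·y_i), indices taken mod 3.
Cross-terms: -8, -80, 16  ⇒  Σ = -72
Area = |Σ|/2 = 36.

36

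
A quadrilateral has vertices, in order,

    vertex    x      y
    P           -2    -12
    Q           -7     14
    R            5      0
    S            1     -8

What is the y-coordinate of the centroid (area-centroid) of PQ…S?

Apply the shoelace (surveyor's) formula. First the cross-terms c_i = x_i·y_{i+1} − x_{i+1}·y_i:
  -112, -70, -40, -28  ⇒  2A = -250, A = -125.
Then Σ (y_i + y_{i+1})·c_i = -324, so ȳ = -324 / (6·(-125)) = 0.432.

0.432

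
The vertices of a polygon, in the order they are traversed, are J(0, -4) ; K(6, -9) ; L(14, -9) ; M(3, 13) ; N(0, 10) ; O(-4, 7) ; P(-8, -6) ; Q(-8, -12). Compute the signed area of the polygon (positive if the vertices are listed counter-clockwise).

267.5

Cross-terms: 24, 72, 209, 30, 40, 80, 48, 32  ⇒  Σ = 535
Signed area = Σ/2 = 267.5 (positive ⇒ counter-clockwise traversal).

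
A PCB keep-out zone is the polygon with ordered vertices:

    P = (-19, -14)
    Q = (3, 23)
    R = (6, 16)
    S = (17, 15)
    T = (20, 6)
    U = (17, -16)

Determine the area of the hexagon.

P→Q: (-19)(23) − (3)(-14) = -395
Q→R: (3)(16) − (6)(23) = -90
R→S: (6)(15) − (17)(16) = -182
S→T: (17)(6) − (20)(15) = -198
T→U: (20)(-16) − (17)(6) = -422
U→P: (17)(-14) − (-19)(-16) = -542
Σ = -1829
Area = |Σ|/2 = 914.5.

914.5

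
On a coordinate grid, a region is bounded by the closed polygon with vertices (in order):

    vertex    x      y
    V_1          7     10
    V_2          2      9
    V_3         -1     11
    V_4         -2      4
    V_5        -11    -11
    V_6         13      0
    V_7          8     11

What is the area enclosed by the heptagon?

V_1→V_2: (7)(9) − (2)(10) = 43
V_2→V_3: (2)(11) − (-1)(9) = 31
V_3→V_4: (-1)(4) − (-2)(11) = 18
V_4→V_5: (-2)(-11) − (-11)(4) = 66
V_5→V_6: (-11)(0) − (13)(-11) = 143
V_6→V_7: (13)(11) − (8)(0) = 143
V_7→V_1: (8)(10) − (7)(11) = 3
Σ = 447
Area = |Σ|/2 = 223.5.

223.5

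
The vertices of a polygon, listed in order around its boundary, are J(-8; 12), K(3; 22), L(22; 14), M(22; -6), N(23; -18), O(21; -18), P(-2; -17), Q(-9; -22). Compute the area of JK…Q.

Σ = (-212) + (-442) + (-440) + (-258) + (-36) + (-393) + (-109) + (-284) = -2174
Area = |Σ|/2 = 1087.

1087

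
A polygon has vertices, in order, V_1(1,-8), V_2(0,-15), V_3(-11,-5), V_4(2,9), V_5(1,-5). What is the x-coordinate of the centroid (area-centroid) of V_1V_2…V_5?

-282/97

Apply the shoelace formula. First the cross-terms c_i = x_i·y_{i+1} − x_{i+1}·y_i:
  -15, -165, -89, -19, -3  ⇒  2A = -291, A = -145.5.
Then Σ (x_i + x_{i+1})·c_i = 2538, so x̄ = 2538 / (6·(-145.5)) = -282/97.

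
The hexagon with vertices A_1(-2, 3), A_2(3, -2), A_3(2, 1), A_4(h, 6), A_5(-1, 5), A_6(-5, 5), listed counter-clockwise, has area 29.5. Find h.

6

Write out the shoelace sum; only the two edges meeting at A_4 involve h:
2·Area = [(2·6 − h·1) + (h·5 − (-1)·6)] + 17
       = 4·h + 35 = 59
⇒ h = 6.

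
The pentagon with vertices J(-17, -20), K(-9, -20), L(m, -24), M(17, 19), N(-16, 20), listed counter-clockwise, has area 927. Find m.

Write out the shoelace sum; only the two edges meeting at L involve m:
2·Area = [((-9)·(-24) − m·(-20)) + (m·19 − 17·(-24))] + 1464
       = 39·m + 2088 = 1854
⇒ m = -6.

-6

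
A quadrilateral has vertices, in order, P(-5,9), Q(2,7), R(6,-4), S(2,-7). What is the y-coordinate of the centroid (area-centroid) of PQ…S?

Apply the shoelace (surveyor's) formula. First the cross-terms c_i = x_i·y_{i+1} − x_{i+1}·y_i:
  -53, -50, -34, -17  ⇒  2A = -154, A = -77.
Then Σ (y_i + y_{i+1})·c_i = -658, so ȳ = -658 / (6·(-77)) = 47/33.

47/33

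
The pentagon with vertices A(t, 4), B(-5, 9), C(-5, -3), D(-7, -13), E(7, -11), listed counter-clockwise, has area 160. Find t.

0

Write out the shoelace sum; only the two edges meeting at A involve t:
2·Area = [(7·4 − t·(-11)) + (t·9 − (-5)·4)] + 272
       = 20·t + 320 = 320
⇒ t = 0.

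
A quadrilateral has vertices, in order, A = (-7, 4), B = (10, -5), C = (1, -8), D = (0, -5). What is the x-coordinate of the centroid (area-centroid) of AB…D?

Apply the surveyor's formula. First the cross-terms c_i = x_i·y_{i+1} − x_{i+1}·y_i:
  -5, -75, -5, -35  ⇒  2A = -120, A = -60.
Then Σ (x_i + x_{i+1})·c_i = -600, so x̄ = -600 / (6·(-60)) = 5/3.

5/3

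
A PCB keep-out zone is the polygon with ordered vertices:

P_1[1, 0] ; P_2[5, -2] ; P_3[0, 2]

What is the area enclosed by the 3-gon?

Apply the surveyor's formula: 2A = Σ (x_i·y_{i+1} − x_{i+1}·y_i), indices taken mod 3.
Σ = (-2) + (10) + (-2) = 6
Area = |Σ|/2 = 3.

3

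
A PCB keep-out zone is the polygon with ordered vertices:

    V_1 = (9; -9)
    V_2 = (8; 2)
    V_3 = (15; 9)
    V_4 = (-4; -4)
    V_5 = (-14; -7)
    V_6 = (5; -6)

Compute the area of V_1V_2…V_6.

Apply Gauss's area formula: 2A = Σ (x_i·y_{i+1} − x_{i+1}·y_i), indices taken mod 6.
V_1→V_2: (9)(2) − (8)(-9) = 90
V_2→V_3: (8)(9) − (15)(2) = 42
V_3→V_4: (15)(-4) − (-4)(9) = -24
V_4→V_5: (-4)(-7) − (-14)(-4) = -28
V_5→V_6: (-14)(-6) − (5)(-7) = 119
V_6→V_1: (5)(-9) − (9)(-6) = 9
Σ = 208
Area = |Σ|/2 = 104.

104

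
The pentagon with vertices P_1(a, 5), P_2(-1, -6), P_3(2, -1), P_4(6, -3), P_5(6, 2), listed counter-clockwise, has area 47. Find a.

The doubled signed area Σ (x_i y_{i+1} − x_{i+1} y_i) is linear in a.
With a=0 it equals 78; the coefficient of a is -8 (from the two edges through P_1).
So -8·a + 78 = 2·47 = 94 ⇒ a = -2.

-2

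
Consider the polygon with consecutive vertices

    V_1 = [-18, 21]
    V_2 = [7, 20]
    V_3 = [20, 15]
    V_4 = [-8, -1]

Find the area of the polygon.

444

Apply the shoelace formula: 2A = Σ (x_i·y_{i+1} − x_{i+1}·y_i), indices taken mod 4.
V_1→V_2: (-18)(20) − (7)(21) = -507
V_2→V_3: (7)(15) − (20)(20) = -295
V_3→V_4: (20)(-1) − (-8)(15) = 100
V_4→V_1: (-8)(21) − (-18)(-1) = -186
Σ = -888
Area = |Σ|/2 = 444.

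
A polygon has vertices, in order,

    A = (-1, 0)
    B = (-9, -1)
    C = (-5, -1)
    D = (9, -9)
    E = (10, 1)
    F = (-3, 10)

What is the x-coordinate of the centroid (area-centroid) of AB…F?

904/271

Apply the surveyor's formula. First the cross-terms c_i = x_i·y_{i+1} − x_{i+1}·y_i:
  1, 4, 54, 99, 103, 10  ⇒  2A = 271, A = 135.5.
Then Σ (x_i + x_{i+1})·c_i = 2712, so x̄ = 2712 / (6·135.5) = 904/271.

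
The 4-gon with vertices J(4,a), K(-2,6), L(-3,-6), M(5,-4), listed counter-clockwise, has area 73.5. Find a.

The doubled signed area Σ (x_i y_{i+1} − x_{i+1} y_i) is linear in a.
With a=0 it equals 112; the coefficient of a is 7 (from the two edges through J).
So 7·a + 112 = 2·73.5 = 147 ⇒ a = 5.

5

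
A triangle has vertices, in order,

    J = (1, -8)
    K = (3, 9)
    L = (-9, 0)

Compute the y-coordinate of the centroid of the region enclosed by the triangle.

1/3

Apply the shoelace formula. First the cross-terms c_i = x_i·y_{i+1} − x_{i+1}·y_i:
  33, 81, 72  ⇒  2A = 186, A = 93.
Then Σ (y_i + y_{i+1})·c_i = 186, so ȳ = 186 / (6·93) = 1/3.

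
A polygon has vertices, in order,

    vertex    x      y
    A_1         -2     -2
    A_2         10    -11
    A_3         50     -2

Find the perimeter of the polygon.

|A_1A_2| = √((12)² + (-9)²) = √225 = 15
|A_2A_3| = √((40)² + (9)²) = √1681 = 41
|A_3A_1| = √((-52)² + (0)²) = √2704 = 52
Perimeter = 15 + 41 + 52 = 108.

108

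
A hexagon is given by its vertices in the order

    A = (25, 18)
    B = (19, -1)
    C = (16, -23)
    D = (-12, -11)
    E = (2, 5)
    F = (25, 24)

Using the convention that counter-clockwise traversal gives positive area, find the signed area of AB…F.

-752.5

Σ = (-367) + (-421) + (-452) + (-38) + (-77) + (-150) = -1505
Signed area = Σ/2 = -752.5 (negative ⇒ clockwise traversal).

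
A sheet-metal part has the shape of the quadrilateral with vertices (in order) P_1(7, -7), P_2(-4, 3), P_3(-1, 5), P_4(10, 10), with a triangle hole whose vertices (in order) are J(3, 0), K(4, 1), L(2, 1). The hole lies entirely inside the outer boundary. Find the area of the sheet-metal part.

Outer boundary:
Σ = (-7) + (-17) + (-60) + (-140) = -224
Area = |Σ|/2 = 112.
Hole:
Apply the shoelace formula: 2A = Σ (x_i·y_{i+1} − x_{i+1}·y_i), indices taken mod 3.
Cross-terms: 3, 2, -3  ⇒  Σ = 2
Area = |Σ|/2 = 1.
Net area = 112 − 1 = 111.

111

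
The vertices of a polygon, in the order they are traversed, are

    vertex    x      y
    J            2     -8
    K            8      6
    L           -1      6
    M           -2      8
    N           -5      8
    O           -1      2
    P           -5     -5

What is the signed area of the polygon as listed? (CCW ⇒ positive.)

Apply the shoelace formula: 2A = Σ (x_i·y_{i+1} − x_{i+1}·y_i), indices taken mod 7.
Cross-terms: 76, 54, 4, 24, -2, 15, 50  ⇒  Σ = 221
Signed area = Σ/2 = 110.5 (positive ⇒ counter-clockwise traversal).

110.5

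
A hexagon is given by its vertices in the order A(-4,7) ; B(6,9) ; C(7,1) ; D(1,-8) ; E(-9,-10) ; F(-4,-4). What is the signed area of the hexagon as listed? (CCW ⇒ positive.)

Σ = (-78) + (-57) + (-57) + (-82) + (-4) + (-44) = -322
Signed area = Σ/2 = -161 (negative ⇒ clockwise traversal).

-161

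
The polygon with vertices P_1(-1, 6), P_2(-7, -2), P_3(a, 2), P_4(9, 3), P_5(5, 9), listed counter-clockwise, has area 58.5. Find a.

Write out the shoelace sum; only the two edges meeting at P_3 involve a:
2·Area = [((-7)·2 − a·(-2)) + (a·3 − 9·2)] + 149
       = 5·a + 117 = 117
⇒ a = 0.

0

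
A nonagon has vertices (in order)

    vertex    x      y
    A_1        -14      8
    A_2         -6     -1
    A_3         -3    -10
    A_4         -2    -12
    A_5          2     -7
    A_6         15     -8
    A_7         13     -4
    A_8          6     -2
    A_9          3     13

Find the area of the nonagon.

297

A_1→A_2: (-14)(-1) − (-6)(8) = 62
A_2→A_3: (-6)(-10) − (-3)(-1) = 57
A_3→A_4: (-3)(-12) − (-2)(-10) = 16
A_4→A_5: (-2)(-7) − (2)(-12) = 38
A_5→A_6: (2)(-8) − (15)(-7) = 89
A_6→A_7: (15)(-4) − (13)(-8) = 44
A_7→A_8: (13)(-2) − (6)(-4) = -2
A_8→A_9: (6)(13) − (3)(-2) = 84
A_9→A_1: (3)(8) − (-14)(13) = 206
Σ = 594
Area = |Σ|/2 = 297.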